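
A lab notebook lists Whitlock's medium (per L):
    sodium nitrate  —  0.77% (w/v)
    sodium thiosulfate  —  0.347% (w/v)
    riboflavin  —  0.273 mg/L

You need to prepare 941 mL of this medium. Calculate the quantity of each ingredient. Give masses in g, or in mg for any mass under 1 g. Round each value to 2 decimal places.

sodium nitrate 7.25 g; sodium thiosulfate 3.27 g; riboflavin 0.26 mg

Scale factor relative to 1 L: 0.941.
sodium nitrate: 0.77 g per 100 mL × 941 mL ÷ 100 = 7.25 g
sodium thiosulfate: 0.347 g per 100 mL × 941 mL ÷ 100 = 3.27 g
riboflavin: 0.273 mg/L × 0.941 L = 0.26 mg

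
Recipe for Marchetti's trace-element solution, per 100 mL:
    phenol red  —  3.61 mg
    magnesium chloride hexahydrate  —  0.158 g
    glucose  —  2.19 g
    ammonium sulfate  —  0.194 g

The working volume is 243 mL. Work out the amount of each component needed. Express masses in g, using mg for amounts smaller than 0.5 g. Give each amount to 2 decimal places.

Ratio of target to recipe volume: 243 / 100 = 2.43.
phenol red: 3.61 mg × (243 mL / 100 mL) = 8.77 mg
magnesium chloride hexahydrate: 0.158 g × (243 mL / 100 mL) = 0.38394 g = 383.94 mg
glucose: 2.19 g × (243 mL / 100 mL) = 5.32 g
ammonium sulfate: 0.194 g × (243 mL / 100 mL) = 0.47142 g = 471.42 mg

phenol red 8.77 mg; magnesium chloride hexahydrate 383.94 mg; glucose 5.32 g; ammonium sulfate 471.42 mg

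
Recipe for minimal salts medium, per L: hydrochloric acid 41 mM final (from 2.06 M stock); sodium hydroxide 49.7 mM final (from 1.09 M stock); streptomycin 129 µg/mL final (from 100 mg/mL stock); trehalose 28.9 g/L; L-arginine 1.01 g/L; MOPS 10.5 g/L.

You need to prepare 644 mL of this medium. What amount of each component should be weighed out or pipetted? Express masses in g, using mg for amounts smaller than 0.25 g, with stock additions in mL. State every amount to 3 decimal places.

Working volume: 644 mL = 0.644 L.
hydrochloric acid: V = C2·V2/C1 = 41 mM × 644 mL ÷ 2060 mM = 12.817 mL
sodium hydroxide: V = C2·V2/C1 = 49.7 mM × 644 mL ÷ 1090 mM = 29.364 mL
streptomycin: V = C2·V2/C1 = 129 µg/mL × 644 mL ÷ 100000 µg/mL = 0.831 mL
trehalose: 28.9 g/L × 0.644 L = 18.612 g
L-arginine: 1.01 g/L × 0.644 L = 0.650 g
MOPS: 10.5 g/L × 0.644 L = 6.762 g

hydrochloric acid 12.817 mL; sodium hydroxide 29.364 mL; streptomycin 0.831 mL; trehalose 18.612 g; L-arginine 0.650 g; MOPS 6.762 g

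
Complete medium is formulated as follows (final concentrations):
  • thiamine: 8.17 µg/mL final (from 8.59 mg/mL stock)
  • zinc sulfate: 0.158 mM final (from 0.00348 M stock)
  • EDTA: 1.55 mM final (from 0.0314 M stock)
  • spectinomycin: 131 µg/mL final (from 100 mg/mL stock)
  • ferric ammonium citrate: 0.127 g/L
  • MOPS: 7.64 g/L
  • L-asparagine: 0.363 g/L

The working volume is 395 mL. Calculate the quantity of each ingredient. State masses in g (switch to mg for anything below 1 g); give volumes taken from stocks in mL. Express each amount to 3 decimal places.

thiamine 0.376 mL; zinc sulfate 17.934 mL; EDTA 19.498 mL; spectinomycin 0.517 mL; ferric ammonium citrate 50.165 mg; MOPS 3.018 g; L-asparagine 143.385 mg

Working volume: 395 mL = 0.395 L.
thiamine: dilute stock: 8.17 µg/mL × 395 mL ÷ 8590 µg/mL = 0.376 mL
zinc sulfate: dilute stock: 0.158 mM × 395 mL ÷ 3.48 mM = 17.934 mL
EDTA: dilute stock: 1.55 mM × 395 mL ÷ 31.4 mM = 19.498 mL
spectinomycin: V = C2·V2/C1 = 131 µg/mL × 395 mL ÷ 100000 µg/mL = 0.517 mL
ferric ammonium citrate: 0.127 g/L × 0.395 L = 0.050165 g = 50.165 mg
MOPS: 7.64 g/L × 0.395 L = 3.018 g
L-asparagine: 0.363 g/L × 0.395 L = 0.143385 g = 143.385 mg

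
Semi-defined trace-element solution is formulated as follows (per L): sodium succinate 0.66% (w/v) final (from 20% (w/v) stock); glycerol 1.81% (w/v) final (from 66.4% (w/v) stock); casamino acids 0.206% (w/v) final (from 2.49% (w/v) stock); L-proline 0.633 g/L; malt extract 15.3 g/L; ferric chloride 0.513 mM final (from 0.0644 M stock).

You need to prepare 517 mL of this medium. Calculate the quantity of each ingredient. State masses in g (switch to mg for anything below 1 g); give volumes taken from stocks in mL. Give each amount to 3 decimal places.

Working volume: 517 mL = 0.517 L.
sodium succinate: C1V1 = C2V2 → 0.66% ÷ 20% × 517 mL = 17.061 mL
glycerol: C1V1 = C2V2 → 1.81% ÷ 66.4% × 517 mL = 14.093 mL
casamino acids: C1V1 = C2V2 → 0.206% ÷ 2.49% × 517 mL = 42.772 mL
L-proline: 0.633 g/L × 0.517 L = 0.327261 g = 327.261 mg
malt extract: 15.3 g/L × 0.517 L = 7.910 g
ferric chloride: V = C2·V2/C1 = 0.513 mM × 517 mL ÷ 64.4 mM = 4.118 mL

sodium succinate 17.061 mL; glycerol 14.093 mL; casamino acids 42.772 mL; L-proline 327.261 mg; malt extract 7.910 g; ferric chloride 4.118 mL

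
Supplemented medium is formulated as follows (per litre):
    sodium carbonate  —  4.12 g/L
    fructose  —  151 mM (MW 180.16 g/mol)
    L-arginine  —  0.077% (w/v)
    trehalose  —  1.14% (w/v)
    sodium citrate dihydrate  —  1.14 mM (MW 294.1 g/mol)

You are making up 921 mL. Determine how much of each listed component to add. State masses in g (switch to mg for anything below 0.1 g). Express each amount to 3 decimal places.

sodium carbonate 3.795 g; fructose 25.055 g; L-arginine 0.709 g; trehalose 10.499 g; sodium citrate dihydrate 0.309 g

Scale factor relative to 1 L: 0.921.
sodium carbonate: 4.12 g/L × 0.921 L = 3.795 g
fructose: 151 mmol/L × 180.16 g/mol × 0.921 L ÷ 1000 = 25.055 g
L-arginine: 0.077 g per 100 mL × 921 mL ÷ 100 = 0.709 g
trehalose: 1.14 g per 100 mL × 921 mL ÷ 100 = 10.499 g
sodium citrate dihydrate: 1.14 mmol/L × 294.1 g/mol × 0.921 L ÷ 1000 = 0.309 g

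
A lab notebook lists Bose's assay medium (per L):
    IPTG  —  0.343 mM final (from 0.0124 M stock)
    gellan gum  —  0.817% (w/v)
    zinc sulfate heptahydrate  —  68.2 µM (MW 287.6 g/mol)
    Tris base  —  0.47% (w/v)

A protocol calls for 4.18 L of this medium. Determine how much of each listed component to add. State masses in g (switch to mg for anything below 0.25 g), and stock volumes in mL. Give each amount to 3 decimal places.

IPTG 115.624 mL; gellan gum 34.151 g; zinc sulfate heptahydrate 81.988 mg; Tris base 19.646 g

Scale factor relative to 1 L: 4.18.
IPTG: dilute stock: 0.343 mM × 4180 mL ÷ 12.4 mM = 115.624 mL
gellan gum: 0.817% w/v = 8.17 g/L → 8.17 × 4.18 L = 34.151 g
zinc sulfate heptahydrate: 68.2 µmol/L × 287.6 g/mol × 4.18 L ÷ 1000 = 81.988 mg
Tris base: 0.47% w/v = 4.7 g/L → 4.7 × 4.18 L = 19.646 g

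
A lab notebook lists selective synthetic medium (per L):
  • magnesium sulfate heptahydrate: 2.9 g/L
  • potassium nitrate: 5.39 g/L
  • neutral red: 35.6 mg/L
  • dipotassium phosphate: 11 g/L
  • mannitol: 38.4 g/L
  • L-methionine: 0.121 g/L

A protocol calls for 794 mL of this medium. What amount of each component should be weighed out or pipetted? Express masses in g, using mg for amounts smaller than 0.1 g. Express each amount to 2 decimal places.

magnesium sulfate heptahydrate 2.30 g; potassium nitrate 4.28 g; neutral red 28.27 mg; dipotassium phosphate 8.73 g; mannitol 30.49 g; L-methionine 96.07 mg

Working volume: 794 mL = 0.794 L.
magnesium sulfate heptahydrate: 2.9 g/L × 0.794 L = 2.30 g
potassium nitrate: 5.39 g/L × 0.794 L = 4.28 g
neutral red: 35.6 mg/L × 0.794 L = 28.27 mg
dipotassium phosphate: 11 g/L × 0.794 L = 8.73 g
mannitol: 38.4 g/L × 0.794 L = 30.49 g
L-methionine: 0.121 g/L × 0.794 L = 0.096074 g = 96.07 mg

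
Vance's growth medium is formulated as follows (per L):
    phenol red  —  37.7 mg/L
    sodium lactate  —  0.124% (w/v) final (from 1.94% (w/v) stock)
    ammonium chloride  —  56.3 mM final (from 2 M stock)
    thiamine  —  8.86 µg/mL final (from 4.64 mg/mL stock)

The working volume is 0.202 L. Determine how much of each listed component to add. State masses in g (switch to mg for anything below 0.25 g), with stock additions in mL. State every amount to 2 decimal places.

phenol red 7.62 mg; sodium lactate 12.91 mL; ammonium chloride 5.69 mL; thiamine 0.39 mL

Scale factor relative to 1 L: 0.202.
phenol red: 37.7 mg/L × 0.202 L = 7.62 mg
sodium lactate: V = C2·V2/C1 = 0.124% ÷ 1.94% × 202 mL = 12.91 mL
ammonium chloride: C1V1 = C2V2 → 56.3 mM × 202 mL ÷ 2000 mM = 5.69 mL
thiamine: C1V1 = C2V2 → 8.86 µg/mL × 202 mL ÷ 4640 µg/mL = 0.39 mL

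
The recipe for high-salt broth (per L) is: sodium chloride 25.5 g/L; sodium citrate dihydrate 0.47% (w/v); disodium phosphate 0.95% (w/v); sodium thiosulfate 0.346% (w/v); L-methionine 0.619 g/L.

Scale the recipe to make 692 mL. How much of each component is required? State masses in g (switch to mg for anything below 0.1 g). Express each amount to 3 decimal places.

Working volume: 692 mL = 0.692 L.
sodium chloride: 25.5 g/L × 0.692 L = 17.646 g
sodium citrate dihydrate: 0.47 g per 100 mL × 692 mL ÷ 100 = 3.252 g
disodium phosphate: 0.95 g per 100 mL × 692 mL ÷ 100 = 6.574 g
sodium thiosulfate: 0.346 g per 100 mL × 692 mL ÷ 100 = 2.394 g
L-methionine: 0.619 g/L × 0.692 L = 0.428 g

sodium chloride 17.646 g; sodium citrate dihydrate 3.252 g; disodium phosphate 6.574 g; sodium thiosulfate 2.394 g; L-methionine 0.428 g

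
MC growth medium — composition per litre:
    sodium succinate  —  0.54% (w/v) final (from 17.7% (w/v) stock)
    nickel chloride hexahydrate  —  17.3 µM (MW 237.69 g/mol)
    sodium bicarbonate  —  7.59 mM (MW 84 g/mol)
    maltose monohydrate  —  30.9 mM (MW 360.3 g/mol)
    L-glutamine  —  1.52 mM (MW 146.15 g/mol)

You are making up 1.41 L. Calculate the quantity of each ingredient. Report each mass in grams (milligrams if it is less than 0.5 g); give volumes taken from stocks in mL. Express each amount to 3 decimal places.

Working volume: 1.41 L.
sodium succinate: C1V1 = C2V2 → 0.54% ÷ 17.7% × 1410 mL = 43.017 mL
nickel chloride hexahydrate: 17.3 µmol/L × 237.69 g/mol × 1.41 L ÷ 1000 = 5.798 mg
sodium bicarbonate: 7.59 mmol/L × 84 g/mol × 1.41 L ÷ 1000 = 0.899 g
maltose monohydrate: 30.9 mmol/L × 360.3 g/mol × 1.41 L ÷ 1000 = 15.698 g
L-glutamine: 1.52 mmol/L × 146.15 mg/mmol × 1.41 L = 313.229 mg

sodium succinate 43.017 mL; nickel chloride hexahydrate 5.798 mg; sodium bicarbonate 0.899 g; maltose monohydrate 15.698 g; L-glutamine 313.229 mg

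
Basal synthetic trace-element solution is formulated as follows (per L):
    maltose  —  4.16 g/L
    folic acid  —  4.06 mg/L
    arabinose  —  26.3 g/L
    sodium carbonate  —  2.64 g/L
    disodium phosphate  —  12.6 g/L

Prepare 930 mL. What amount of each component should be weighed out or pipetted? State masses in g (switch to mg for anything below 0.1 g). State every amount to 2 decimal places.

maltose 3.87 g; folic acid 3.78 mg; arabinose 24.46 g; sodium carbonate 2.46 g; disodium phosphate 11.72 g

Scale factor relative to 1 L: 0.93.
maltose: 4.16 g/L × 0.93 L = 3.87 g
folic acid: 4.06 mg/L × 0.93 L = 3.78 mg
arabinose: 26.3 g/L × 0.93 L = 24.46 g
sodium carbonate: 2.64 g/L × 0.93 L = 2.46 g
disodium phosphate: 12.6 g/L × 0.93 L = 11.72 g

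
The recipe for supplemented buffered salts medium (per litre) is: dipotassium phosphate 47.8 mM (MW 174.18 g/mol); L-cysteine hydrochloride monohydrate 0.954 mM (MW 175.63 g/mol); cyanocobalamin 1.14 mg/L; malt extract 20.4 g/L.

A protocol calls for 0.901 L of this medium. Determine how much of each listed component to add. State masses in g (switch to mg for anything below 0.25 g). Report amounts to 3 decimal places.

Working volume: 0.901 L.
dipotassium phosphate: 47.8 mmol/L × 174.18 g/mol × 0.901 L ÷ 1000 = 7.502 g
L-cysteine hydrochloride monohydrate: 0.954 mmol/L × 175.63 mg/mmol × 0.901 L = 150.963 mg
cyanocobalamin: 1.14 mg/L × 0.901 L = 1.027 mg
malt extract: 20.4 g/L × 0.901 L = 18.380 g

dipotassium phosphate 7.502 g; L-cysteine hydrochloride monohydrate 150.963 mg; cyanocobalamin 1.027 mg; malt extract 18.380 g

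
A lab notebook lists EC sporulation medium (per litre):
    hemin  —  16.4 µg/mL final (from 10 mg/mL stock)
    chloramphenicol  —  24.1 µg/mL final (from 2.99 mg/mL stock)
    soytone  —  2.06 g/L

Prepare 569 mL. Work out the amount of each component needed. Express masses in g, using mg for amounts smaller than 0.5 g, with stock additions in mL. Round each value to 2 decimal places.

Target volume = 569 mL = 0.569 L.
hemin: dilute stock: 16.4 µg/mL × 569 mL ÷ 10000 µg/mL = 0.93 mL
chloramphenicol: V = C2·V2/C1 = 24.1 µg/mL × 569 mL ÷ 2990 µg/mL = 4.59 mL
soytone: 2.06 g/L × 0.569 L = 1.17 g

hemin 0.93 mL; chloramphenicol 4.59 mL; soytone 1.17 g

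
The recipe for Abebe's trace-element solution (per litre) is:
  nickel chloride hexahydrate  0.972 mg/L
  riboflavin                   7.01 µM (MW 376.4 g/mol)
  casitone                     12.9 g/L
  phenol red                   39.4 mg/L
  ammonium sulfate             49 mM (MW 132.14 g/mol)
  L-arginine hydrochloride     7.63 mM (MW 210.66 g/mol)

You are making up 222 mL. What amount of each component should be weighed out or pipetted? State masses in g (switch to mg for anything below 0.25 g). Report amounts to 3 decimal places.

Target volume = 222 mL = 0.222 L.
nickel chloride hexahydrate: 0.972 mg/L × 0.222 L = 0.216 mg
riboflavin: 7.01 µmol/L × 376.4 g/mol × 0.222 L ÷ 1000 = 0.586 mg
casitone: 12.9 g/L × 0.222 L = 2.864 g
phenol red: 39.4 mg/L × 0.222 L = 8.747 mg
ammonium sulfate: 49 mmol/L × 132.14 g/mol × 0.222 L ÷ 1000 = 1.437 g
L-arginine hydrochloride: 7.63 mmol/L × 210.66 g/mol × 0.222 L ÷ 1000 = 0.357 g

nickel chloride hexahydrate 0.216 mg; riboflavin 0.586 mg; casitone 2.864 g; phenol red 8.747 mg; ammonium sulfate 1.437 g; L-arginine hydrochloride 0.357 g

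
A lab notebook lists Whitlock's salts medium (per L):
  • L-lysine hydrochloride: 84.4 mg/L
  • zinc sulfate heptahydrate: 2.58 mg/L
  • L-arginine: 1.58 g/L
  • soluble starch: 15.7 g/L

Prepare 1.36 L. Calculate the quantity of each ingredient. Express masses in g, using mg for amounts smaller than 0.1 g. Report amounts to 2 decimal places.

Working volume: 1.36 L.
L-lysine hydrochloride: 84.4 mg/L × 1.36 L = 114.784 mg = 0.11 g
zinc sulfate heptahydrate: 2.58 mg/L × 1.36 L = 3.51 mg
L-arginine: 1.58 g/L × 1.36 L = 2.15 g
soluble starch: 15.7 g/L × 1.36 L = 21.35 g

L-lysine hydrochloride 0.11 g; zinc sulfate heptahydrate 3.51 mg; L-arginine 2.15 g; soluble starch 21.35 g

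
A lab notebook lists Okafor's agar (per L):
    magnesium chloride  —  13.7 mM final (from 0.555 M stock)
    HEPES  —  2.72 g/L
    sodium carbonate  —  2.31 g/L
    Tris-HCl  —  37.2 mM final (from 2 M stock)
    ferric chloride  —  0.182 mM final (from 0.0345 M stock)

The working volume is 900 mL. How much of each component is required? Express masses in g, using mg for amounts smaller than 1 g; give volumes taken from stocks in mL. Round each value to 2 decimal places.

magnesium chloride 22.22 mL; HEPES 2.45 g; sodium carbonate 2.08 g; Tris-HCl 16.74 mL; ferric chloride 4.75 mL

Working volume: 900 mL = 0.9 L.
magnesium chloride: V = C2·V2/C1 = 13.7 mM × 900 mL ÷ 555 mM = 22.22 mL
HEPES: 2.72 g/L × 0.9 L = 2.45 g
sodium carbonate: 2.31 g/L × 0.9 L = 2.08 g
Tris-HCl: C1V1 = C2V2 → 37.2 mM × 900 mL ÷ 2000 mM = 16.74 mL
ferric chloride: dilute stock: 0.182 mM × 900 mL ÷ 34.5 mM = 4.75 mL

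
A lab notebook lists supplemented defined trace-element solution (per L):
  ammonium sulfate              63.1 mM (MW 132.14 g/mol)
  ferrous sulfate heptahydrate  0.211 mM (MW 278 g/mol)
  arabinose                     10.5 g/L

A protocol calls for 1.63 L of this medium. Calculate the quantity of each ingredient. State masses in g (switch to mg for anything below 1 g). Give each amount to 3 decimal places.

ammonium sulfate 13.591 g; ferrous sulfate heptahydrate 95.613 mg; arabinose 17.115 g

Working volume: 1.63 L.
ammonium sulfate: 63.1 mmol/L × 132.14 g/mol × 1.63 L ÷ 1000 = 13.591 g
ferrous sulfate heptahydrate: 0.211 mmol/L × 278 mg/mmol × 1.63 L = 95.613 mg
arabinose: 10.5 g/L × 1.63 L = 17.115 g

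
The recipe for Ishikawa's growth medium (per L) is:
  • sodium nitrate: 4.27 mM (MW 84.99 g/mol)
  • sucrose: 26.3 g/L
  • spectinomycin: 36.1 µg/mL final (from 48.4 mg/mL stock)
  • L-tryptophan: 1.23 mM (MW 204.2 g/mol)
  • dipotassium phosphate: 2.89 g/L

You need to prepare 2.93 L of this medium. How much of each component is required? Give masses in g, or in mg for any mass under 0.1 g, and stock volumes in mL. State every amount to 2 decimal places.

sodium nitrate 1.06 g; sucrose 77.06 g; spectinomycin 2.19 mL; L-tryptophan 0.74 g; dipotassium phosphate 8.47 g

Working volume: 2.93 L.
sodium nitrate: 4.27 mmol/L × 84.99 g/mol × 2.93 L ÷ 1000 = 1.06 g
sucrose: 26.3 g/L × 2.93 L = 77.06 g
spectinomycin: V = C2·V2/C1 = 36.1 µg/mL × 2930 mL ÷ 48400 µg/mL = 2.19 mL
L-tryptophan: 1.23 mmol/L × 204.2 g/mol × 2.93 L ÷ 1000 = 0.74 g
dipotassium phosphate: 2.89 g/L × 2.93 L = 8.47 g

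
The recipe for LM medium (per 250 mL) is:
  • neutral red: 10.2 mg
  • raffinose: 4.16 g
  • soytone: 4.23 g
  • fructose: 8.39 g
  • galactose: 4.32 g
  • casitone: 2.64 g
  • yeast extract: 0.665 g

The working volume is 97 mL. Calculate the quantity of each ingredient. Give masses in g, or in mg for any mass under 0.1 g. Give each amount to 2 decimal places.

neutral red 3.96 mg; raffinose 1.61 g; soytone 1.64 g; fructose 3.26 g; galactose 1.68 g; casitone 1.02 g; yeast extract 0.26 g

Scale factor = 97 mL / 250 mL = 0.388.
neutral red: 10.2 mg × (97 mL / 250 mL) = 3.96 mg
raffinose: 4.16 g × (97 mL / 250 mL) = 1.61 g
soytone: 4.23 g × (97 mL / 250 mL) = 1.64 g
fructose: 8.39 g × (97 mL / 250 mL) = 3.26 g
galactose: 4.32 g × (97 mL / 250 mL) = 1.68 g
casitone: 2.64 g × (97 mL / 250 mL) = 1.02 g
yeast extract: 0.665 g × (97 mL / 250 mL) = 0.26 g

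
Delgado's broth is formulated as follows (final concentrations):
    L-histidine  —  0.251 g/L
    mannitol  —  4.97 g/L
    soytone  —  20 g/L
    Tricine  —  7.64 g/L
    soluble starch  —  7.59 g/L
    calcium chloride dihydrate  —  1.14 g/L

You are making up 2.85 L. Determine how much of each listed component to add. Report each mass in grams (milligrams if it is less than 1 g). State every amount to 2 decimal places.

Scale factor relative to 1 L: 2.85.
L-histidine: 0.251 g/L × 2.85 L = 0.71535 g = 715.35 mg
mannitol: 4.97 g/L × 2.85 L = 14.16 g
soytone: 20 g/L × 2.85 L = 57.00 g
Tricine: 7.64 g/L × 2.85 L = 21.77 g
soluble starch: 7.59 g/L × 2.85 L = 21.63 g
calcium chloride dihydrate: 1.14 g/L × 2.85 L = 3.25 g

L-histidine 715.35 mg; mannitol 14.16 g; soytone 57.00 g; Tricine 21.77 g; soluble starch 21.63 g; calcium chloride dihydrate 3.25 g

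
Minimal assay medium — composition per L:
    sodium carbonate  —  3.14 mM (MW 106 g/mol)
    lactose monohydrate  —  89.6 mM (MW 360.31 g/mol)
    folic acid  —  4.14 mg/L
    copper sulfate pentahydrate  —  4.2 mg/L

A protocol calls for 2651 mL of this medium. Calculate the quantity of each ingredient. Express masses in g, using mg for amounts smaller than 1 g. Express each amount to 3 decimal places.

Scale factor relative to 1 L: 2.651.
sodium carbonate: 3.14 mmol/L × 106 mg/mmol × 2.651 L = 882.359 mg
lactose monohydrate: 89.6 mmol/L × 360.31 g/mol × 2.651 L ÷ 1000 = 85.584 g
folic acid: 4.14 mg/L × 2.651 L = 10.975 mg
copper sulfate pentahydrate: 4.2 mg/L × 2.651 L = 11.134 mg

sodium carbonate 882.359 mg; lactose monohydrate 85.584 g; folic acid 10.975 mg; copper sulfate pentahydrate 11.134 mg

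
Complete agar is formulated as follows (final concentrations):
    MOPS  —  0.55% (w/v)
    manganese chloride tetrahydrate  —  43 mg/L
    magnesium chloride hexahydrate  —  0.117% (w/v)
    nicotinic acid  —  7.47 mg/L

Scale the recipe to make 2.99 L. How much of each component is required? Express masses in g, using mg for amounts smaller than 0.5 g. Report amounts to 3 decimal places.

MOPS 16.445 g; manganese chloride tetrahydrate 128.570 mg; magnesium chloride hexahydrate 3.498 g; nicotinic acid 22.335 mg

Scale factor relative to 1 L: 2.99.
MOPS: 0.55% w/v = 5.5 g/L → 5.5 × 2.99 L = 16.445 g
manganese chloride tetrahydrate: 43 mg/L × 2.99 L = 128.570 mg
magnesium chloride hexahydrate: 0.117% w/v = 1.17 g/L → 1.17 × 2.99 L = 3.498 g
nicotinic acid: 7.47 mg/L × 2.99 L = 22.335 mg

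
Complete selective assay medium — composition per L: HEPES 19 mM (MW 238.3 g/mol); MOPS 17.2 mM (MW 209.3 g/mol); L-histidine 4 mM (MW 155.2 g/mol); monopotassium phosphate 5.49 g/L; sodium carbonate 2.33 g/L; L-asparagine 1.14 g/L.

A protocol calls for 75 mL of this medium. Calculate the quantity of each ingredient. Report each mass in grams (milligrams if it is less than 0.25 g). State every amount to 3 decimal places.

Target volume = 75 mL = 0.075 L.
HEPES: 19 mmol/L × 238.3 g/mol × 0.075 L ÷ 1000 = 0.340 g
MOPS: 17.2 mmol/L × 209.3 g/mol × 0.075 L ÷ 1000 = 0.270 g
L-histidine: 4 mmol/L × 155.2 mg/mmol × 0.075 L = 46.560 mg
monopotassium phosphate: 5.49 g/L × 0.075 L = 0.412 g
sodium carbonate: 2.33 g/L × 0.075 L = 0.17475 g = 174.750 mg
L-asparagine: 1.14 g/L × 0.075 L = 0.0855 g = 85.500 mg

HEPES 0.340 g; MOPS 0.270 g; L-histidine 46.560 mg; monopotassium phosphate 0.412 g; sodium carbonate 174.750 mg; L-asparagine 85.500 mg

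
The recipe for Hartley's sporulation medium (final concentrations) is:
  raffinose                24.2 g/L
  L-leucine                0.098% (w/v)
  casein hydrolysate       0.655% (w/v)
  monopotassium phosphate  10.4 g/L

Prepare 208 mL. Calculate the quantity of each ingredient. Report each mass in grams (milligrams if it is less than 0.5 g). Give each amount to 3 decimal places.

Working volume: 208 mL = 0.208 L.
raffinose: 24.2 g/L × 0.208 L = 5.034 g
L-leucine: 0.098% w/v = 0.98 g/L → 0.98 × 0.208 L = 0.20384 g = 203.840 mg
casein hydrolysate: 0.655 g per 100 mL × 208 mL ÷ 100 = 1.362 g
monopotassium phosphate: 10.4 g/L × 0.208 L = 2.163 g

raffinose 5.034 g; L-leucine 203.840 mg; casein hydrolysate 1.362 g; monopotassium phosphate 2.163 g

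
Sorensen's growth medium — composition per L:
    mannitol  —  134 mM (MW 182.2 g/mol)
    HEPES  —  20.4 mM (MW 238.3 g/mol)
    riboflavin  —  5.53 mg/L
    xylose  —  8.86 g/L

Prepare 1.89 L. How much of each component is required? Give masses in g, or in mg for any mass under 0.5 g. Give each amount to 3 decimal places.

mannitol 46.144 g; HEPES 9.188 g; riboflavin 10.452 mg; xylose 16.745 g

Scale factor relative to 1 L: 1.89.
mannitol: 134 mmol/L × 182.2 g/mol × 1.89 L ÷ 1000 = 46.144 g
HEPES: 20.4 mmol/L × 238.3 g/mol × 1.89 L ÷ 1000 = 9.188 g
riboflavin: 5.53 mg/L × 1.89 L = 10.452 mg
xylose: 8.86 g/L × 1.89 L = 16.745 g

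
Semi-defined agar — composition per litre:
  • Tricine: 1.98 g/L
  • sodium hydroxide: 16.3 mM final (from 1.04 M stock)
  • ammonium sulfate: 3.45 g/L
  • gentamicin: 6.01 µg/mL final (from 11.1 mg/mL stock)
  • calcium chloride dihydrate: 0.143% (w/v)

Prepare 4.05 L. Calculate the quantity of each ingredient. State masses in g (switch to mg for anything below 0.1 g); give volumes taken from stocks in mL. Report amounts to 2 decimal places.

Tricine 8.02 g; sodium hydroxide 63.48 mL; ammonium sulfate 13.97 g; gentamicin 2.19 mL; calcium chloride dihydrate 5.79 g

Working volume: 4.05 L.
Tricine: 1.98 g/L × 4.05 L = 8.02 g
sodium hydroxide: C1V1 = C2V2 → 16.3 mM × 4050 mL ÷ 1040 mM = 63.48 mL
ammonium sulfate: 3.45 g/L × 4.05 L = 13.97 g
gentamicin: V = C2·V2/C1 = 6.01 µg/mL × 4050 mL ÷ 11100 µg/mL = 2.19 mL
calcium chloride dihydrate: 0.143% w/v = 1.43 g/L → 1.43 × 4.05 L = 5.79 g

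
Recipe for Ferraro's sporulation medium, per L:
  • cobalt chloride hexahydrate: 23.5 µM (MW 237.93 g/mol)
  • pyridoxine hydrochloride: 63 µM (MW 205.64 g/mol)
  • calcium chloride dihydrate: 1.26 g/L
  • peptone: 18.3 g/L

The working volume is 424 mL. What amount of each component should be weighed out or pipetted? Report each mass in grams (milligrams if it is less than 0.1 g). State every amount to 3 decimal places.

cobalt chloride hexahydrate 2.371 mg; pyridoxine hydrochloride 5.493 mg; calcium chloride dihydrate 0.534 g; peptone 7.759 g

Working volume: 424 mL = 0.424 L.
cobalt chloride hexahydrate: 23.5 µmol/L × 237.93 g/mol × 0.424 L ÷ 1000 = 2.371 mg
pyridoxine hydrochloride: 63 µmol/L × 205.64 g/mol × 0.424 L ÷ 1000 = 5.493 mg
calcium chloride dihydrate: 1.26 g/L × 0.424 L = 0.534 g
peptone: 18.3 g/L × 0.424 L = 7.759 g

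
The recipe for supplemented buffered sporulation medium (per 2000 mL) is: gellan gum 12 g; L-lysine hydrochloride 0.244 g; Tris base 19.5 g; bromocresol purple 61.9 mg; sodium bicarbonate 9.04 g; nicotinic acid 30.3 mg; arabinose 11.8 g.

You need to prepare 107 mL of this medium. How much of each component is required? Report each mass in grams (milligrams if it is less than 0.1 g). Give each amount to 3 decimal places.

Scale factor = 107 mL / 2000 mL = 0.0535.
gellan gum: 12 g × (107 mL / 2000 mL) = 0.642 g
L-lysine hydrochloride: 0.244 g × (107 mL / 2000 mL) = 0.013054 g = 13.054 mg
Tris base: 19.5 g × (107 mL / 2000 mL) = 1.043 g
bromocresol purple: 61.9 mg × (107 mL / 2000 mL) = 3.312 mg
sodium bicarbonate: 9.04 g × (107 mL / 2000 mL) = 0.484 g
nicotinic acid: 30.3 mg × (107 mL / 2000 mL) = 1.621 mg
arabinose: 11.8 g × (107 mL / 2000 mL) = 0.631 g

gellan gum 0.642 g; L-lysine hydrochloride 13.054 mg; Tris base 1.043 g; bromocresol purple 3.312 mg; sodium bicarbonate 0.484 g; nicotinic acid 1.621 mg; arabinose 0.631 g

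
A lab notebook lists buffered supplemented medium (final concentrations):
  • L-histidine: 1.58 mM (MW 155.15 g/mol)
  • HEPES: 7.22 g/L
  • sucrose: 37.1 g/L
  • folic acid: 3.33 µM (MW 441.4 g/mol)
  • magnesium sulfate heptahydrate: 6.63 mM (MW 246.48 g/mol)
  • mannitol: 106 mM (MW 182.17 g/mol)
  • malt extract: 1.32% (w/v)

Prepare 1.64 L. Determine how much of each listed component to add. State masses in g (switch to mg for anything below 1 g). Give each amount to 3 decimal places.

Working volume: 1.64 L.
L-histidine: 1.58 mmol/L × 155.15 mg/mmol × 1.64 L = 402.025 mg
HEPES: 7.22 g/L × 1.64 L = 11.841 g
sucrose: 37.1 g/L × 1.64 L = 60.844 g
folic acid: 3.33 µmol/L × 441.4 g/mol × 1.64 L ÷ 1000 = 2.411 mg
magnesium sulfate heptahydrate: 6.63 mmol/L × 246.48 g/mol × 1.64 L ÷ 1000 = 2.680 g
mannitol: 106 mmol/L × 182.17 g/mol × 1.64 L ÷ 1000 = 31.668 g
malt extract: 1.32% w/v = 13.2 g/L → 13.2 × 1.64 L = 21.648 g

L-histidine 402.025 mg; HEPES 11.841 g; sucrose 60.844 g; folic acid 2.411 mg; magnesium sulfate heptahydrate 2.680 g; mannitol 31.668 g; malt extract 21.648 g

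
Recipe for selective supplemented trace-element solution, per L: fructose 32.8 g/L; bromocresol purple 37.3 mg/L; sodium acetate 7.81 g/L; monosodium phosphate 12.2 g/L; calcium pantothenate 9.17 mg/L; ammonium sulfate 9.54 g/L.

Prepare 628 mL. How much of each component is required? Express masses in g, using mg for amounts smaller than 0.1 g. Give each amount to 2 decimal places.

Scale factor relative to 1 L: 0.628.
fructose: 32.8 g/L × 0.628 L = 20.60 g
bromocresol purple: 37.3 mg/L × 0.628 L = 23.42 mg
sodium acetate: 7.81 g/L × 0.628 L = 4.90 g
monosodium phosphate: 12.2 g/L × 0.628 L = 7.66 g
calcium pantothenate: 9.17 mg/L × 0.628 L = 5.76 mg
ammonium sulfate: 9.54 g/L × 0.628 L = 5.99 g

fructose 20.60 g; bromocresol purple 23.42 mg; sodium acetate 4.90 g; monosodium phosphate 7.66 g; calcium pantothenate 5.76 mg; ammonium sulfate 5.99 g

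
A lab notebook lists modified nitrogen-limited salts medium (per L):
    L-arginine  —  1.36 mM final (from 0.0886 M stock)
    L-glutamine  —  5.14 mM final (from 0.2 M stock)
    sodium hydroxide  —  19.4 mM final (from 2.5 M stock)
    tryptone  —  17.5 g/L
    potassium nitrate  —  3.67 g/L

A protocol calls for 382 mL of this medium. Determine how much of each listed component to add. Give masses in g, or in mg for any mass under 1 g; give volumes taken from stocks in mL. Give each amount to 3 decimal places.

Scale factor relative to 1 L: 0.382.
L-arginine: V = C2·V2/C1 = 1.36 mM × 382 mL ÷ 88.6 mM = 5.864 mL
L-glutamine: V = C2·V2/C1 = 5.14 mM × 382 mL ÷ 200 mM = 9.817 mL
sodium hydroxide: dilute stock: 19.4 mM × 382 mL ÷ 2500 mM = 2.964 mL
tryptone: 17.5 g/L × 0.382 L = 6.685 g
potassium nitrate: 3.67 g/L × 0.382 L = 1.402 g

L-arginine 5.864 mL; L-glutamine 9.817 mL; sodium hydroxide 2.964 mL; tryptone 6.685 g; potassium nitrate 1.402 g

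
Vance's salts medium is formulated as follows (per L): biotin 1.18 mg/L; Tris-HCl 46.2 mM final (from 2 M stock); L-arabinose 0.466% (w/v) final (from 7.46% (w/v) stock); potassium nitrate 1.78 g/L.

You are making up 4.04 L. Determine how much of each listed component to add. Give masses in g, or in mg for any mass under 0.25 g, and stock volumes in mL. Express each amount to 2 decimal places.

biotin 4.77 mg; Tris-HCl 93.32 mL; L-arabinose 252.36 mL; potassium nitrate 7.19 g

Working volume: 4.04 L.
biotin: 1.18 mg/L × 4.04 L = 4.77 mg
Tris-HCl: dilute stock: 46.2 mM × 4040 mL ÷ 2000 mM = 93.32 mL
L-arabinose: C1V1 = C2V2 → 0.466% ÷ 7.46% × 4040 mL = 252.36 mL
potassium nitrate: 1.78 g/L × 4.04 L = 7.19 g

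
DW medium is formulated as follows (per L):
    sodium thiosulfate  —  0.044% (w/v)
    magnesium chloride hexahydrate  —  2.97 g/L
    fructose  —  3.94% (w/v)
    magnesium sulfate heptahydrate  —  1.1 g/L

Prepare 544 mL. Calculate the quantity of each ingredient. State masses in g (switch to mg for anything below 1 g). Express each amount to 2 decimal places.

Target volume = 544 mL = 0.544 L.
sodium thiosulfate: 0.044 g per 100 mL × 544 mL ÷ 100 = 0.23936 g = 239.36 mg
magnesium chloride hexahydrate: 2.97 g/L × 0.544 L = 1.62 g
fructose: 3.94% w/v = 39.4 g/L → 39.4 × 0.544 L = 21.43 g
magnesium sulfate heptahydrate: 1.1 g/L × 0.544 L = 0.5984 g = 598.40 mg

sodium thiosulfate 239.36 mg; magnesium chloride hexahydrate 1.62 g; fructose 21.43 g; magnesium sulfate heptahydrate 598.40 mg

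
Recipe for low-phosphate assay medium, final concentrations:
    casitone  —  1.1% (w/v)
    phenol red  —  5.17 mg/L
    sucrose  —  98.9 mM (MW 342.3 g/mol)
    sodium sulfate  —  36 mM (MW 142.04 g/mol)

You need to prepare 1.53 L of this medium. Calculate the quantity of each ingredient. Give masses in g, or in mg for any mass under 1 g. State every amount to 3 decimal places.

Working volume: 1.53 L.
casitone: 1.1 g per 100 mL × 1530 mL ÷ 100 = 16.830 g
phenol red: 5.17 mg/L × 1.53 L = 7.910 mg
sucrose: 98.9 mmol/L × 342.3 g/mol × 1.53 L ÷ 1000 = 51.796 g
sodium sulfate: 36 mmol/L × 142.04 g/mol × 1.53 L ÷ 1000 = 7.824 g

casitone 16.830 g; phenol red 7.910 mg; sucrose 51.796 g; sodium sulfate 7.824 g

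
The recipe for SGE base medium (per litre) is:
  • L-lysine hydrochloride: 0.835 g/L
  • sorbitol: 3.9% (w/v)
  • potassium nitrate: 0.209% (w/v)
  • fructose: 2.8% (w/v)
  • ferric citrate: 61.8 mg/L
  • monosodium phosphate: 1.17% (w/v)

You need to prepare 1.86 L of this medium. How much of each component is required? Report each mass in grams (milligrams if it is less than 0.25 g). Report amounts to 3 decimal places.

Scale factor relative to 1 L: 1.86.
L-lysine hydrochloride: 0.835 g/L × 1.86 L = 1.553 g
sorbitol: 3.9% w/v = 39 g/L → 39 × 1.86 L = 72.540 g
potassium nitrate: 0.209% w/v = 2.09 g/L → 2.09 × 1.86 L = 3.887 g
fructose: 2.8 g per 100 mL × 1860 mL ÷ 100 = 52.080 g
ferric citrate: 61.8 mg/L × 1.86 L = 114.948 mg
monosodium phosphate: 1.17% w/v = 11.7 g/L → 11.7 × 1.86 L = 21.762 g

L-lysine hydrochloride 1.553 g; sorbitol 72.540 g; potassium nitrate 3.887 g; fructose 52.080 g; ferric citrate 114.948 mg; monosodium phosphate 21.762 g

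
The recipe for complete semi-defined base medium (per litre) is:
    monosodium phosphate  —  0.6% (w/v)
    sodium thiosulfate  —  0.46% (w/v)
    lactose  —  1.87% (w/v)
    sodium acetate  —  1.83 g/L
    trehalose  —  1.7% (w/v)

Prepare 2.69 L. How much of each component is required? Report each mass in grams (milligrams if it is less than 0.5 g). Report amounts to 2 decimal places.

Scale factor relative to 1 L: 2.69.
monosodium phosphate: 0.6% w/v = 6 g/L → 6 × 2.69 L = 16.14 g
sodium thiosulfate: 0.46% w/v = 4.6 g/L → 4.6 × 2.69 L = 12.37 g
lactose: 1.87% w/v = 18.7 g/L → 18.7 × 2.69 L = 50.30 g
sodium acetate: 1.83 g/L × 2.69 L = 4.92 g
trehalose: 1.7% w/v = 17 g/L → 17 × 2.69 L = 45.73 g

monosodium phosphate 16.14 g; sodium thiosulfate 12.37 g; lactose 50.30 g; sodium acetate 4.92 g; trehalose 45.73 g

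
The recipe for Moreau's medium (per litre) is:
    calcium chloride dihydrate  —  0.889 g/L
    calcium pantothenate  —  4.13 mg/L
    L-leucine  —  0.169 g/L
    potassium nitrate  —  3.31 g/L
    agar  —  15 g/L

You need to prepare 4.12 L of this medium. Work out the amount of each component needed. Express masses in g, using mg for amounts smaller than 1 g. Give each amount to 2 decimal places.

calcium chloride dihydrate 3.66 g; calcium pantothenate 17.02 mg; L-leucine 696.28 mg; potassium nitrate 13.64 g; agar 61.80 g

Working volume: 4.12 L.
calcium chloride dihydrate: 0.889 g/L × 4.12 L = 3.66 g
calcium pantothenate: 4.13 mg/L × 4.12 L = 17.02 mg
L-leucine: 0.169 g/L × 4.12 L = 0.69628 g = 696.28 mg
potassium nitrate: 3.31 g/L × 4.12 L = 13.64 g
agar: 15 g/L × 4.12 L = 61.80 g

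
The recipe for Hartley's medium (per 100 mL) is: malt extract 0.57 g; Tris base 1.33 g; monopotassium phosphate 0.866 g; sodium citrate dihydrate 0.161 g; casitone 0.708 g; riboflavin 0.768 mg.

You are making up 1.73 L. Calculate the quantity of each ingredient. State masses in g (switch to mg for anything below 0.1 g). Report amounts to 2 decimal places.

malt extract 9.86 g; Tris base 23.01 g; monopotassium phosphate 14.98 g; sodium citrate dihydrate 2.79 g; casitone 12.25 g; riboflavin 13.29 mg

Scale factor = 1730 mL / 100 mL = 17.3.
malt extract: 0.57 g × (1730 mL / 100 mL) = 9.86 g
Tris base: 1.33 g × (1730 mL / 100 mL) = 23.01 g
monopotassium phosphate: 0.866 g × (1730 mL / 100 mL) = 14.98 g
sodium citrate dihydrate: 0.161 g × (1730 mL / 100 mL) = 2.79 g
casitone: 0.708 g × (1730 mL / 100 mL) = 12.25 g
riboflavin: 0.768 mg × (1730 mL / 100 mL) = 13.29 mg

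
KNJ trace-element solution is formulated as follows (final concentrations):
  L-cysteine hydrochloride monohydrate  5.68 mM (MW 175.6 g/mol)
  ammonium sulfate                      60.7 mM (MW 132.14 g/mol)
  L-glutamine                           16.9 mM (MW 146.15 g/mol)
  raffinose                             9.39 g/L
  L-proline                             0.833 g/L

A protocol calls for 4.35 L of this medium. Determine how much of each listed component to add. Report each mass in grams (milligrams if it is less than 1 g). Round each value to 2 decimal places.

Working volume: 4.35 L.
L-cysteine hydrochloride monohydrate: 5.68 mmol/L × 175.6 g/mol × 4.35 L ÷ 1000 = 4.34 g
ammonium sulfate: 60.7 mmol/L × 132.14 g/mol × 4.35 L ÷ 1000 = 34.89 g
L-glutamine: 16.9 mmol/L × 146.15 g/mol × 4.35 L ÷ 1000 = 10.74 g
raffinose: 9.39 g/L × 4.35 L = 40.85 g
L-proline: 0.833 g/L × 4.35 L = 3.62 g

L-cysteine hydrochloride monohydrate 4.34 g; ammonium sulfate 34.89 g; L-glutamine 10.74 g; raffinose 40.85 g; L-proline 3.62 g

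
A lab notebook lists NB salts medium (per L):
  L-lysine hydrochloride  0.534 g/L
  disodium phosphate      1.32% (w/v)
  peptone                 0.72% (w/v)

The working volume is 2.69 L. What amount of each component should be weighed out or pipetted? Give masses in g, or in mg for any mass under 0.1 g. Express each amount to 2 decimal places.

L-lysine hydrochloride 1.44 g; disodium phosphate 35.51 g; peptone 19.37 g

Scale factor relative to 1 L: 2.69.
L-lysine hydrochloride: 0.534 g/L × 2.69 L = 1.44 g
disodium phosphate: 1.32% w/v = 13.2 g/L → 13.2 × 2.69 L = 35.51 g
peptone: 0.72% w/v = 7.2 g/L → 7.2 × 2.69 L = 19.37 g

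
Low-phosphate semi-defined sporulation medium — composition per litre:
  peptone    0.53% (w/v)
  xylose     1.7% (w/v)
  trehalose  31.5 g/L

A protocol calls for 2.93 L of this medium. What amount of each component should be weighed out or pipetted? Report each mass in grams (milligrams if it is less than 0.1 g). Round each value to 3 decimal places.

peptone 15.529 g; xylose 49.810 g; trehalose 92.295 g

Working volume: 2.93 L.
peptone: 0.53 g per 100 mL × 2930 mL ÷ 100 = 15.529 g
xylose: 1.7 g per 100 mL × 2930 mL ÷ 100 = 49.810 g
trehalose: 31.5 g/L × 2.93 L = 92.295 g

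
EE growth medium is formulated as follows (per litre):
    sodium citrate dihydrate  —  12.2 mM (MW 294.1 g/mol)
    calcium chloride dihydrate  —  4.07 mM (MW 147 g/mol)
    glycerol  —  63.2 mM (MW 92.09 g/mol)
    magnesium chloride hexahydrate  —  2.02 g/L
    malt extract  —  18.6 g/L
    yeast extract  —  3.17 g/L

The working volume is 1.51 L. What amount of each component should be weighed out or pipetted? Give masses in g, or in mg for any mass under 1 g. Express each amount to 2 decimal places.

sodium citrate dihydrate 5.42 g; calcium chloride dihydrate 903.42 mg; glycerol 8.79 g; magnesium chloride hexahydrate 3.05 g; malt extract 28.09 g; yeast extract 4.79 g

Working volume: 1.51 L.
sodium citrate dihydrate: 12.2 mmol/L × 294.1 g/mol × 1.51 L ÷ 1000 = 5.42 g
calcium chloride dihydrate: 4.07 mmol/L × 147 mg/mmol × 1.51 L = 903.42 mg
glycerol: 63.2 mmol/L × 92.09 g/mol × 1.51 L ÷ 1000 = 8.79 g
magnesium chloride hexahydrate: 2.02 g/L × 1.51 L = 3.05 g
malt extract: 18.6 g/L × 1.51 L = 28.09 g
yeast extract: 3.17 g/L × 1.51 L = 4.79 g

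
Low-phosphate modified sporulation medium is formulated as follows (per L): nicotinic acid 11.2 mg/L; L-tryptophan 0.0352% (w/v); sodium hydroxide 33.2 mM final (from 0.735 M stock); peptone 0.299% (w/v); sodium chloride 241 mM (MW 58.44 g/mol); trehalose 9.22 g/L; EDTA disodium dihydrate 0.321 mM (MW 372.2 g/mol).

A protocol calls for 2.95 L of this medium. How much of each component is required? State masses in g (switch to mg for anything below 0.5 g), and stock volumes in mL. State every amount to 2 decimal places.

nicotinic acid 33.04 mg; L-tryptophan 1.04 g; sodium hydroxide 133.25 mL; peptone 8.82 g; sodium chloride 41.55 g; trehalose 27.20 g; EDTA disodium dihydrate 352.45 mg

Working volume: 2.95 L.
nicotinic acid: 11.2 mg/L × 2.95 L = 33.04 mg
L-tryptophan: 0.0352 g per 100 mL × 2950 mL ÷ 100 = 1.04 g
sodium hydroxide: dilute stock: 33.2 mM × 2950 mL ÷ 735 mM = 133.25 mL
peptone: 0.299% w/v = 2.99 g/L → 2.99 × 2.95 L = 8.82 g
sodium chloride: 241 mmol/L × 58.44 g/mol × 2.95 L ÷ 1000 = 41.55 g
trehalose: 9.22 g/L × 2.95 L = 27.20 g
EDTA disodium dihydrate: 0.321 mmol/L × 372.2 mg/mmol × 2.95 L = 352.45 mg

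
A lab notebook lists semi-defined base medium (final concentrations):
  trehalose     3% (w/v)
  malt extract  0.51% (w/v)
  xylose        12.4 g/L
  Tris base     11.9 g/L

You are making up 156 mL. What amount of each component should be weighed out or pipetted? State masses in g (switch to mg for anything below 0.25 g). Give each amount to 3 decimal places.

Working volume: 156 mL = 0.156 L.
trehalose: 3% w/v = 30 g/L → 30 × 0.156 L = 4.680 g
malt extract: 0.51 g per 100 mL × 156 mL ÷ 100 = 0.796 g
xylose: 12.4 g/L × 0.156 L = 1.934 g
Tris base: 11.9 g/L × 0.156 L = 1.856 g

trehalose 4.680 g; malt extract 0.796 g; xylose 1.934 g; Tris base 1.856 g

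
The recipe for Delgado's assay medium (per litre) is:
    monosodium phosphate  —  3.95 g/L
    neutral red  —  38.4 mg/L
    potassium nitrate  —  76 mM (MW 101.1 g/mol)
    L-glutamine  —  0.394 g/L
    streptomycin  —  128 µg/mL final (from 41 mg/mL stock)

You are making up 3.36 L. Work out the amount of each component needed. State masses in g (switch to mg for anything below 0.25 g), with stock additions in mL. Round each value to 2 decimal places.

Working volume: 3.36 L.
monosodium phosphate: 3.95 g/L × 3.36 L = 13.27 g
neutral red: 38.4 mg/L × 3.36 L = 129.02 mg
potassium nitrate: 76 mmol/L × 101.1 g/mol × 3.36 L ÷ 1000 = 25.82 g
L-glutamine: 0.394 g/L × 3.36 L = 1.32 g
streptomycin: C1V1 = C2V2 → 128 µg/mL × 3360 mL ÷ 41000 µg/mL = 10.49 mL

monosodium phosphate 13.27 g; neutral red 129.02 mg; potassium nitrate 25.82 g; L-glutamine 1.32 g; streptomycin 10.49 mL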